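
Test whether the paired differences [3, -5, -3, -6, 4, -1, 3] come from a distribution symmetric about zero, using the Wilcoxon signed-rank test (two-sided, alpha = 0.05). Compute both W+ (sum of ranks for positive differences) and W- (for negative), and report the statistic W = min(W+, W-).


Step 1: Drop any zero differences (none here) and take |d_i|.
|d| = [3, 5, 3, 6, 4, 1, 3]
Step 2: Midrank |d_i| (ties get averaged ranks).
ranks: |3|->3, |5|->6, |3|->3, |6|->7, |4|->5, |1|->1, |3|->3
Step 3: Attach original signs; sum ranks with positive sign and with negative sign.
W+ = 3 + 5 + 3 = 11
W- = 6 + 3 + 7 + 1 = 17
(Check: W+ + W- = 28 should equal n(n+1)/2 = 28.)
Step 4: Test statistic W = min(W+, W-) = 11.
Step 5: Ties in |d|, so use the tie-corrected normal approximation.
        E[W] = n(n+1)/4 = 7*8/4 = 14.
        Tie groups: |d|=3 (t=3); sum(t^3 - t) = 24.
        Var[W] = n(n+1)(2n+1)/24 - sum(t^3-t)/48 = 840/24 - 24/48 = 34.5.
        z = (W - E[W]) / sqrt(Var[W]) = (11 - 14) / 5.8737 = -0.5108.
        Two-sided p = 2*Phi(z) = 0.609523.
Step 6: alpha = 0.05. fail to reject H0.

W+ = 11, W- = 17, W = min = 11, p = 0.609523, fail to reject H0.


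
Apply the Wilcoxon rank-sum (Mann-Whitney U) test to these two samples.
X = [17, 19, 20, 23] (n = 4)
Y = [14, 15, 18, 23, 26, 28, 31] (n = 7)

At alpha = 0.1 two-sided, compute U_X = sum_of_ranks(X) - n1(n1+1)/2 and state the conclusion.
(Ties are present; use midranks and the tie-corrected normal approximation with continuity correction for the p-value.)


Step 1: Combine and sort all 11 observations; assign midranks.
sorted (value, group): (14,Y), (15,Y), (17,X), (18,Y), (19,X), (20,X), (23,X), (23,Y), (26,Y), (28,Y), (31,Y)
ranks: 14->1, 15->2, 17->3, 18->4, 19->5, 20->6, 23->7.5, 23->7.5, 26->9, 28->10, 31->11
Step 2: Rank sum for X: R1 = 3 + 5 + 6 + 7.5 = 21.5.
Step 3: U_X = R1 - n1(n1+1)/2 = 21.5 - 4*5/2 = 21.5 - 10 = 11.5.
       U_Y = n1*n2 - U_X = 28 - 11.5 = 16.5.
Step 4: Ties are present, so use the tie-corrected normal approximation (with continuity correction) for the p-value.
Step 5: p-value = 0.704817; compare to alpha = 0.1. fail to reject H0.

U_X = 11.5, p = 0.704817, fail to reject H0 at alpha = 0.1.


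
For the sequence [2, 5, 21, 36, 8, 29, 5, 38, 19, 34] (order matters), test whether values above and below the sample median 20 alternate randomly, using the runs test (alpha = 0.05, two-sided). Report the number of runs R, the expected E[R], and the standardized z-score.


Step 1: Compute median = 20; label A = above, B = below.
Labels in order: BBAABABABA  (n_A = 5, n_B = 5)
Step 2: Count runs R = 8.
Step 3: Under H0 (random ordering), E[R] = 2*n_A*n_B/(n_A+n_B) + 1 = 2*5*5/10 + 1 = 6.0000.
        Var[R] = 2*n_A*n_B*(2*n_A*n_B - n_A - n_B) / ((n_A+n_B)^2 * (n_A+n_B-1)) = 2000/900 = 2.2222.
        SD[R] = 1.4907.
Step 4: Continuity-corrected z = (R - 0.5 - E[R]) / SD[R] = (8 - 0.5 - 6.0000) / 1.4907 = 1.0062.
Step 5: Two-sided p-value via normal approximation = 2*(1 - Phi(|z|)) = 0.314305.
Step 6: alpha = 0.05. fail to reject H0.

R = 8, z = 1.0062, p = 0.314305, fail to reject H0.


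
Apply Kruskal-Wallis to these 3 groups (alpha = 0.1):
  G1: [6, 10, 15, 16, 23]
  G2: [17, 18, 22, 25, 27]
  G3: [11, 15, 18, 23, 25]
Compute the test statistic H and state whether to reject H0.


Step 1: Combine all N = 15 observations and assign midranks.
sorted (value, group, rank): (6,G1,1), (10,G1,2), (11,G3,3), (15,G1,4.5), (15,G3,4.5), (16,G1,6), (17,G2,7), (18,G2,8.5), (18,G3,8.5), (22,G2,10), (23,G1,11.5), (23,G3,11.5), (25,G2,13.5), (25,G3,13.5), (27,G2,15)
Step 2: Sum ranks within each group.
R_1 = 25 (n_1 = 5)
R_2 = 54 (n_2 = 5)
R_3 = 41 (n_3 = 5)
Step 3: H = 12/(N(N+1)) * sum(R_i^2/n_i) - 3(N+1)
     = 12/(15*16) * (25^2/5 + 54^2/5 + 41^2/5) - 3*16
     = 0.050000 * 1044.4 - 48
     = 4.220000.
Step 4: Ties present; correction factor C = 1 - 24/(15^3 - 15) = 0.992857. Corrected H = 4.220000 / 0.992857 = 4.250360.
Step 5: Under H0, H ~ chi^2(2); p-value = 0.119411.
Step 6: alpha = 0.1. fail to reject H0.

H = 4.2504, df = 2, p = 0.119411, fail to reject H0.


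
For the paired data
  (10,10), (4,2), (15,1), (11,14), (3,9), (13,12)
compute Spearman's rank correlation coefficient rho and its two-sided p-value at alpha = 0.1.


Step 1: Rank x and y separately (midranks; no ties here).
rank(x): 10->3, 4->2, 15->6, 11->4, 3->1, 13->5
rank(y): 10->4, 2->2, 1->1, 14->6, 9->3, 12->5
Step 2: d_i = R_x(i) - R_y(i); compute d_i^2.
  (3-4)^2=1, (2-2)^2=0, (6-1)^2=25, (4-6)^2=4, (1-3)^2=4, (5-5)^2=0
sum(d^2) = 34.
Step 3: rho = 1 - 6*34 / (6*(6^2 - 1)) = 1 - 204/210 = 0.028571.
Step 4: Under H0, t = rho * sqrt((n-2)/(1-rho^2)) = 0.0572 ~ t(4).
Step 5: Two-sided p-value from the t-distribution with 4 df = 0.957155.
Step 6: alpha = 0.1. fail to reject H0.

rho = 0.0286, p = 0.957155, fail to reject H0 at alpha = 0.1.


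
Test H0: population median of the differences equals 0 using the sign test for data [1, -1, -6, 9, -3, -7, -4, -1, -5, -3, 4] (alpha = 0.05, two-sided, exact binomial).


Step 1: Discard zero differences. Original n = 11; n_eff = number of nonzero differences = 11.
Nonzero differences (with sign): +1, -1, -6, +9, -3, -7, -4, -1, -5, -3, +4
Step 2: Count signs: positive = 3, negative = 8.
Step 3: Under H0: P(positive) = 0.5, so the number of positives S ~ Bin(11, 0.5).
Step 4: Two-sided exact p-value = sum of Bin(11,0.5) probabilities at or below the observed probability = 0.226562.
Step 5: alpha = 0.05. fail to reject H0.

n_eff = 11, pos = 3, neg = 8, p = 0.226562, fail to reject H0.


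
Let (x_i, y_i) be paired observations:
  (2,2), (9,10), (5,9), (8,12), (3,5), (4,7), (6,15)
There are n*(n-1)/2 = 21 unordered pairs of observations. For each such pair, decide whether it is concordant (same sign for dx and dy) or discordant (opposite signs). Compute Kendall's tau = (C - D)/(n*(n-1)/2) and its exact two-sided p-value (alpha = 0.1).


Step 1: Enumerate the 21 unordered pairs (i,j) with i<j and classify each by sign(x_j-x_i) * sign(y_j-y_i).
  (1,2):dx=+7,dy=+8->C; (1,3):dx=+3,dy=+7->C; (1,4):dx=+6,dy=+10->C; (1,5):dx=+1,dy=+3->C
  (1,6):dx=+2,dy=+5->C; (1,7):dx=+4,dy=+13->C; (2,3):dx=-4,dy=-1->C; (2,4):dx=-1,dy=+2->D
  (2,5):dx=-6,dy=-5->C; (2,6):dx=-5,dy=-3->C; (2,7):dx=-3,dy=+5->D; (3,4):dx=+3,dy=+3->C
  (3,5):dx=-2,dy=-4->C; (3,6):dx=-1,dy=-2->C; (3,7):dx=+1,dy=+6->C; (4,5):dx=-5,dy=-7->C
  (4,6):dx=-4,dy=-5->C; (4,7):dx=-2,dy=+3->D; (5,6):dx=+1,dy=+2->C; (5,7):dx=+3,dy=+10->C
  (6,7):dx=+2,dy=+8->C
Step 2: C = 18, D = 3, total pairs = 21.
Step 3: tau = (C - D)/(n(n-1)/2) = (18 - 3)/21 = 0.714286.
Step 4: Exact two-sided p-value (enumerate n! = 5040 permutations of y under H0): p = 0.030159.
Step 5: alpha = 0.1. reject H0.

tau_b = 0.7143 (C=18, D=3), p = 0.030159, reject H0.


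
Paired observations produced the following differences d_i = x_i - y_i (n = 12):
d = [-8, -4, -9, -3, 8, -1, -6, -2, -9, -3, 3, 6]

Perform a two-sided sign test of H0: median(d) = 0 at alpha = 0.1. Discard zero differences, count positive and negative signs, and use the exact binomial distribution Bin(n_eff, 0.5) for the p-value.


Step 1: Discard zero differences. Original n = 12; n_eff = number of nonzero differences = 12.
Nonzero differences (with sign): -8, -4, -9, -3, +8, -1, -6, -2, -9, -3, +3, +6
Step 2: Count signs: positive = 3, negative = 9.
Step 3: Under H0: P(positive) = 0.5, so the number of positives S ~ Bin(12, 0.5).
Step 4: Two-sided exact p-value = sum of Bin(12,0.5) probabilities at or below the observed probability = 0.145996.
Step 5: alpha = 0.1. fail to reject H0.

n_eff = 12, pos = 3, neg = 9, p = 0.145996, fail to reject H0.


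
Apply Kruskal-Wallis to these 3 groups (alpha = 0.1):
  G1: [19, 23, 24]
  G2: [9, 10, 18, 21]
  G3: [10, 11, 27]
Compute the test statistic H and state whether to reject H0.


Step 1: Combine all N = 10 observations and assign midranks.
sorted (value, group, rank): (9,G2,1), (10,G2,2.5), (10,G3,2.5), (11,G3,4), (18,G2,5), (19,G1,6), (21,G2,7), (23,G1,8), (24,G1,9), (27,G3,10)
Step 2: Sum ranks within each group.
R_1 = 23 (n_1 = 3)
R_2 = 15.5 (n_2 = 4)
R_3 = 16.5 (n_3 = 3)
Step 3: H = 12/(N(N+1)) * sum(R_i^2/n_i) - 3(N+1)
     = 12/(10*11) * (23^2/3 + 15.5^2/4 + 16.5^2/3) - 3*11
     = 0.109091 * 327.146 - 33
     = 2.688636.
Step 4: Ties present; correction factor C = 1 - 6/(10^3 - 10) = 0.993939. Corrected H = 2.688636 / 0.993939 = 2.705030.
Step 5: Under H0, H ~ chi^2(2); p-value = 0.258589.
Step 6: alpha = 0.1. fail to reject H0.

H = 2.7050, df = 2, p = 0.258589, fail to reject H0.


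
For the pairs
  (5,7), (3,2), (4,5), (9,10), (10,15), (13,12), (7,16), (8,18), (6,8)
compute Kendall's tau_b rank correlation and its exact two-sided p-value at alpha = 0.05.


Step 1: Enumerate the 36 unordered pairs (i,j) with i<j and classify each by sign(x_j-x_i) * sign(y_j-y_i).
  (1,2):dx=-2,dy=-5->C; (1,3):dx=-1,dy=-2->C; (1,4):dx=+4,dy=+3->C; (1,5):dx=+5,dy=+8->C
  (1,6):dx=+8,dy=+5->C; (1,7):dx=+2,dy=+9->C; (1,8):dx=+3,dy=+11->C; (1,9):dx=+1,dy=+1->C
  (2,3):dx=+1,dy=+3->C; (2,4):dx=+6,dy=+8->C; (2,5):dx=+7,dy=+13->C; (2,6):dx=+10,dy=+10->C
  (2,7):dx=+4,dy=+14->C; (2,8):dx=+5,dy=+16->C; (2,9):dx=+3,dy=+6->C; (3,4):dx=+5,dy=+5->C
  (3,5):dx=+6,dy=+10->C; (3,6):dx=+9,dy=+7->C; (3,7):dx=+3,dy=+11->C; (3,8):dx=+4,dy=+13->C
  (3,9):dx=+2,dy=+3->C; (4,5):dx=+1,dy=+5->C; (4,6):dx=+4,dy=+2->C; (4,7):dx=-2,dy=+6->D
  (4,8):dx=-1,dy=+8->D; (4,9):dx=-3,dy=-2->C; (5,6):dx=+3,dy=-3->D; (5,7):dx=-3,dy=+1->D
  (5,8):dx=-2,dy=+3->D; (5,9):dx=-4,dy=-7->C; (6,7):dx=-6,dy=+4->D; (6,8):dx=-5,dy=+6->D
  (6,9):dx=-7,dy=-4->C; (7,8):dx=+1,dy=+2->C; (7,9):dx=-1,dy=-8->C; (8,9):dx=-2,dy=-10->C
Step 2: C = 29, D = 7, total pairs = 36.
Step 3: tau = (C - D)/(n(n-1)/2) = (29 - 7)/36 = 0.611111.
Step 4: Exact two-sided p-value (enumerate n! = 362880 permutations of y under H0): p = 0.024741.
Step 5: alpha = 0.05. reject H0.

tau_b = 0.6111 (C=29, D=7), p = 0.024741, reject H0.


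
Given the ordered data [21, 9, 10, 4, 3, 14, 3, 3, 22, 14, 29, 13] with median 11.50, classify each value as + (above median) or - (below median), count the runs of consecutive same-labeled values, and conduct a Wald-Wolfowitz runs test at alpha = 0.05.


Step 1: Compute median = 11.50; label A = above, B = below.
Labels in order: ABBBBABBAAAA  (n_A = 6, n_B = 6)
Step 2: Count runs R = 5.
Step 3: Under H0 (random ordering), E[R] = 2*n_A*n_B/(n_A+n_B) + 1 = 2*6*6/12 + 1 = 7.0000.
        Var[R] = 2*n_A*n_B*(2*n_A*n_B - n_A - n_B) / ((n_A+n_B)^2 * (n_A+n_B-1)) = 4320/1584 = 2.7273.
        SD[R] = 1.6514.
Step 4: Continuity-corrected z = (R + 0.5 - E[R]) / SD[R] = (5 + 0.5 - 7.0000) / 1.6514 = -0.9083.
Step 5: Two-sided p-value via normal approximation = 2*(1 - Phi(|z|)) = 0.363722.
Step 6: alpha = 0.05. fail to reject H0.

R = 5, z = -0.9083, p = 0.363722, fail to reject H0.


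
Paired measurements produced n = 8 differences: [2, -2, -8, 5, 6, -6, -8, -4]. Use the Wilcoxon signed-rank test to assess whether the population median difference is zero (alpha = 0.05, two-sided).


Step 1: Drop any zero differences (none here) and take |d_i|.
|d| = [2, 2, 8, 5, 6, 6, 8, 4]
Step 2: Midrank |d_i| (ties get averaged ranks).
ranks: |2|->1.5, |2|->1.5, |8|->7.5, |5|->4, |6|->5.5, |6|->5.5, |8|->7.5, |4|->3
Step 3: Attach original signs; sum ranks with positive sign and with negative sign.
W+ = 1.5 + 4 + 5.5 = 11
W- = 1.5 + 7.5 + 5.5 + 7.5 + 3 = 25
(Check: W+ + W- = 36 should equal n(n+1)/2 = 36.)
Step 4: Test statistic W = min(W+, W-) = 11.
Step 5: Ties in |d|, so use the tie-corrected normal approximation.
        E[W] = n(n+1)/4 = 8*9/4 = 18.
        Tie groups: |d|=2 (t=2), |d|=6 (t=2), |d|=8 (t=2); sum(t^3 - t) = 18.
        Var[W] = n(n+1)(2n+1)/24 - sum(t^3-t)/48 = 1224/24 - 18/48 = 50.625.
        z = (W - E[W]) / sqrt(Var[W]) = (11 - 18) / 7.1151 = -0.9838.
        Two-sided p = 2*Phi(z) = 0.325204.
Step 6: alpha = 0.05. fail to reject H0.

W+ = 11, W- = 25, W = min = 11, p = 0.325204, fail to reject H0.


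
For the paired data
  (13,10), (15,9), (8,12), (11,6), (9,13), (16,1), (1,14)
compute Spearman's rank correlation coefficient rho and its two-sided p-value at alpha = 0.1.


Step 1: Rank x and y separately (midranks; no ties here).
rank(x): 13->5, 15->6, 8->2, 11->4, 9->3, 16->7, 1->1
rank(y): 10->4, 9->3, 12->5, 6->2, 13->6, 1->1, 14->7
Step 2: d_i = R_x(i) - R_y(i); compute d_i^2.
  (5-4)^2=1, (6-3)^2=9, (2-5)^2=9, (4-2)^2=4, (3-6)^2=9, (7-1)^2=36, (1-7)^2=36
sum(d^2) = 104.
Step 3: rho = 1 - 6*104 / (7*(7^2 - 1)) = 1 - 624/336 = -0.857143.
Step 4: Under H0, t = rho * sqrt((n-2)/(1-rho^2)) = -3.7210 ~ t(5).
Step 5: Two-sided p-value from the t-distribution with 5 df = 0.013697.
Step 6: alpha = 0.1. reject H0.

rho = -0.8571, p = 0.013697, reject H0 at alpha = 0.1.


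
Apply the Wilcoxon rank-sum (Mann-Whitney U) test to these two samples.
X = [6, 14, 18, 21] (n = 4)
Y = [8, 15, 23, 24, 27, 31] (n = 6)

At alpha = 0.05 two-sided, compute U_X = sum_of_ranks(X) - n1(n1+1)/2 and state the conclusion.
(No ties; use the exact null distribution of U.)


Step 1: Combine and sort all 10 observations; assign midranks.
sorted (value, group): (6,X), (8,Y), (14,X), (15,Y), (18,X), (21,X), (23,Y), (24,Y), (27,Y), (31,Y)
ranks: 6->1, 8->2, 14->3, 15->4, 18->5, 21->6, 23->7, 24->8, 27->9, 31->10
Step 2: Rank sum for X: R1 = 1 + 3 + 5 + 6 = 15.
Step 3: U_X = R1 - n1(n1+1)/2 = 15 - 4*5/2 = 15 - 10 = 5.
       U_Y = n1*n2 - U_X = 24 - 5 = 19.
Step 4: No ties, so the exact null distribution of U (based on enumerating the C(10,4) = 210 equally likely rank assignments) gives the two-sided p-value.
Step 5: p-value = 0.171429; compare to alpha = 0.05. fail to reject H0.

U_X = 5, p = 0.171429, fail to reject H0 at alpha = 0.05.


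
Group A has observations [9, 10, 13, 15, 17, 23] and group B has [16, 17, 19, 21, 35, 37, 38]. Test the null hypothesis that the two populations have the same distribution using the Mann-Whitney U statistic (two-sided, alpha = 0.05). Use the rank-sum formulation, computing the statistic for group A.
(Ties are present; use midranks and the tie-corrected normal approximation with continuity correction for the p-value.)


Step 1: Combine and sort all 13 observations; assign midranks.
sorted (value, group): (9,X), (10,X), (13,X), (15,X), (16,Y), (17,X), (17,Y), (19,Y), (21,Y), (23,X), (35,Y), (37,Y), (38,Y)
ranks: 9->1, 10->2, 13->3, 15->4, 16->5, 17->6.5, 17->6.5, 19->8, 21->9, 23->10, 35->11, 37->12, 38->13
Step 2: Rank sum for X: R1 = 1 + 2 + 3 + 4 + 6.5 + 10 = 26.5.
Step 3: U_X = R1 - n1(n1+1)/2 = 26.5 - 6*7/2 = 26.5 - 21 = 5.5.
       U_Y = n1*n2 - U_X = 42 - 5.5 = 36.5.
Step 4: Ties are present, so use the tie-corrected normal approximation (with continuity correction) for the p-value.
Step 5: p-value = 0.031888; compare to alpha = 0.05. reject H0.

U_X = 5.5, p = 0.031888, reject H0 at alpha = 0.05.


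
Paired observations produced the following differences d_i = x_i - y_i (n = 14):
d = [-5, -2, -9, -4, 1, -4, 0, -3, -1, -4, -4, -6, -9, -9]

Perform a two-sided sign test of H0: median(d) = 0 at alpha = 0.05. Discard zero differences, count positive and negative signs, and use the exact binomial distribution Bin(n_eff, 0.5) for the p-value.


Step 1: Discard zero differences. Original n = 14; n_eff = number of nonzero differences = 13.
Nonzero differences (with sign): -5, -2, -9, -4, +1, -4, -3, -1, -4, -4, -6, -9, -9
Step 2: Count signs: positive = 1, negative = 12.
Step 3: Under H0: P(positive) = 0.5, so the number of positives S ~ Bin(13, 0.5).
Step 4: Two-sided exact p-value = sum of Bin(13,0.5) probabilities at or below the observed probability = 0.003418.
Step 5: alpha = 0.05. reject H0.

n_eff = 13, pos = 1, neg = 12, p = 0.003418, reject H0.


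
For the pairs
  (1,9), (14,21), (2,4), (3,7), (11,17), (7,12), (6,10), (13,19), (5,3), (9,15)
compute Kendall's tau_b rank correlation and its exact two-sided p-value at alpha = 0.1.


Step 1: Enumerate the 45 unordered pairs (i,j) with i<j and classify each by sign(x_j-x_i) * sign(y_j-y_i).
  (1,2):dx=+13,dy=+12->C; (1,3):dx=+1,dy=-5->D; (1,4):dx=+2,dy=-2->D; (1,5):dx=+10,dy=+8->C
  (1,6):dx=+6,dy=+3->C; (1,7):dx=+5,dy=+1->C; (1,8):dx=+12,dy=+10->C; (1,9):dx=+4,dy=-6->D
  (1,10):dx=+8,dy=+6->C; (2,3):dx=-12,dy=-17->C; (2,4):dx=-11,dy=-14->C; (2,5):dx=-3,dy=-4->C
  (2,6):dx=-7,dy=-9->C; (2,7):dx=-8,dy=-11->C; (2,8):dx=-1,dy=-2->C; (2,9):dx=-9,dy=-18->C
  (2,10):dx=-5,dy=-6->C; (3,4):dx=+1,dy=+3->C; (3,5):dx=+9,dy=+13->C; (3,6):dx=+5,dy=+8->C
  (3,7):dx=+4,dy=+6->C; (3,8):dx=+11,dy=+15->C; (3,9):dx=+3,dy=-1->D; (3,10):dx=+7,dy=+11->C
  (4,5):dx=+8,dy=+10->C; (4,6):dx=+4,dy=+5->C; (4,7):dx=+3,dy=+3->C; (4,8):dx=+10,dy=+12->C
  (4,9):dx=+2,dy=-4->D; (4,10):dx=+6,dy=+8->C; (5,6):dx=-4,dy=-5->C; (5,7):dx=-5,dy=-7->C
  (5,8):dx=+2,dy=+2->C; (5,9):dx=-6,dy=-14->C; (5,10):dx=-2,dy=-2->C; (6,7):dx=-1,dy=-2->C
  (6,8):dx=+6,dy=+7->C; (6,9):dx=-2,dy=-9->C; (6,10):dx=+2,dy=+3->C; (7,8):dx=+7,dy=+9->C
  (7,9):dx=-1,dy=-7->C; (7,10):dx=+3,dy=+5->C; (8,9):dx=-8,dy=-16->C; (8,10):dx=-4,dy=-4->C
  (9,10):dx=+4,dy=+12->C
Step 2: C = 40, D = 5, total pairs = 45.
Step 3: tau = (C - D)/(n(n-1)/2) = (40 - 5)/45 = 0.777778.
Step 4: Exact two-sided p-value (enumerate n! = 3628800 permutations of y under H0): p = 0.000946.
Step 5: alpha = 0.1. reject H0.

tau_b = 0.7778 (C=40, D=5), p = 0.000946, reject H0.


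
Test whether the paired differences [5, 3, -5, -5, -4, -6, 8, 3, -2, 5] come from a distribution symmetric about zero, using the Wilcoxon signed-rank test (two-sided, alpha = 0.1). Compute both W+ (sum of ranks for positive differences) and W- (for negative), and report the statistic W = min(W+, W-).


Step 1: Drop any zero differences (none here) and take |d_i|.
|d| = [5, 3, 5, 5, 4, 6, 8, 3, 2, 5]
Step 2: Midrank |d_i| (ties get averaged ranks).
ranks: |5|->6.5, |3|->2.5, |5|->6.5, |5|->6.5, |4|->4, |6|->9, |8|->10, |3|->2.5, |2|->1, |5|->6.5
Step 3: Attach original signs; sum ranks with positive sign and with negative sign.
W+ = 6.5 + 2.5 + 10 + 2.5 + 6.5 = 28
W- = 6.5 + 6.5 + 4 + 9 + 1 = 27
(Check: W+ + W- = 55 should equal n(n+1)/2 = 55.)
Step 4: Test statistic W = min(W+, W-) = 27.
Step 5: Ties in |d|, so use the tie-corrected normal approximation.
        E[W] = n(n+1)/4 = 10*11/4 = 27.5.
        Tie groups: |d|=3 (t=2), |d|=5 (t=4); sum(t^3 - t) = 66.
        Var[W] = n(n+1)(2n+1)/24 - sum(t^3-t)/48 = 2310/24 - 66/48 = 94.875.
        z = (W - E[W]) / sqrt(Var[W]) = (27 - 27.5) / 9.7404 = -0.0513.
        Two-sided p = 2*Phi(z) = 0.959060.
Step 6: alpha = 0.1. fail to reject H0.

W+ = 28, W- = 27, W = min = 27, p = 0.959060, fail to reject H0.


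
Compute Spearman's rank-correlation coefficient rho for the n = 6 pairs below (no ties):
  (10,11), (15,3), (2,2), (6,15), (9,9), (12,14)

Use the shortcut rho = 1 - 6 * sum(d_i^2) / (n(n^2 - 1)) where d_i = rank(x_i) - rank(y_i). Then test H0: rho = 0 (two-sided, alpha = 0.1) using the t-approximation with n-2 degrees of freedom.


Step 1: Rank x and y separately (midranks; no ties here).
rank(x): 10->4, 15->6, 2->1, 6->2, 9->3, 12->5
rank(y): 11->4, 3->2, 2->1, 15->6, 9->3, 14->5
Step 2: d_i = R_x(i) - R_y(i); compute d_i^2.
  (4-4)^2=0, (6-2)^2=16, (1-1)^2=0, (2-6)^2=16, (3-3)^2=0, (5-5)^2=0
sum(d^2) = 32.
Step 3: rho = 1 - 6*32 / (6*(6^2 - 1)) = 1 - 192/210 = 0.085714.
Step 4: Under H0, t = rho * sqrt((n-2)/(1-rho^2)) = 0.1721 ~ t(4).
Step 5: Two-sided p-value from the t-distribution with 4 df = 0.871743.
Step 6: alpha = 0.1. fail to reject H0.

rho = 0.0857, p = 0.871743, fail to reject H0 at alpha = 0.1.


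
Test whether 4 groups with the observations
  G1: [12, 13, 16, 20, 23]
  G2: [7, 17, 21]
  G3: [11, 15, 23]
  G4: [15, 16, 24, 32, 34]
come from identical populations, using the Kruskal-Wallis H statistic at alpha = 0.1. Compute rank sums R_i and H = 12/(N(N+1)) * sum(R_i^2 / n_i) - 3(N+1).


Step 1: Combine all N = 16 observations and assign midranks.
sorted (value, group, rank): (7,G2,1), (11,G3,2), (12,G1,3), (13,G1,4), (15,G3,5.5), (15,G4,5.5), (16,G1,7.5), (16,G4,7.5), (17,G2,9), (20,G1,10), (21,G2,11), (23,G1,12.5), (23,G3,12.5), (24,G4,14), (32,G4,15), (34,G4,16)
Step 2: Sum ranks within each group.
R_1 = 37 (n_1 = 5)
R_2 = 21 (n_2 = 3)
R_3 = 20 (n_3 = 3)
R_4 = 58 (n_4 = 5)
Step 3: H = 12/(N(N+1)) * sum(R_i^2/n_i) - 3(N+1)
     = 12/(16*17) * (37^2/5 + 21^2/3 + 20^2/3 + 58^2/5) - 3*17
     = 0.044118 * 1226.93 - 51
     = 3.129412.
Step 4: Ties present; correction factor C = 1 - 18/(16^3 - 16) = 0.995588. Corrected H = 3.129412 / 0.995588 = 3.143279.
Step 5: Under H0, H ~ chi^2(3); p-value = 0.370058.
Step 6: alpha = 0.1. fail to reject H0.

H = 3.1433, df = 3, p = 0.370058, fail to reject H0.


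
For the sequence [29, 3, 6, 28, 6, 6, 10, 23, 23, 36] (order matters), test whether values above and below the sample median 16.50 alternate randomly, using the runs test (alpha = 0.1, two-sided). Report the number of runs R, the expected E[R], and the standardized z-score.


Step 1: Compute median = 16.50; label A = above, B = below.
Labels in order: ABBABBBAAA  (n_A = 5, n_B = 5)
Step 2: Count runs R = 5.
Step 3: Under H0 (random ordering), E[R] = 2*n_A*n_B/(n_A+n_B) + 1 = 2*5*5/10 + 1 = 6.0000.
        Var[R] = 2*n_A*n_B*(2*n_A*n_B - n_A - n_B) / ((n_A+n_B)^2 * (n_A+n_B-1)) = 2000/900 = 2.2222.
        SD[R] = 1.4907.
Step 4: Continuity-corrected z = (R + 0.5 - E[R]) / SD[R] = (5 + 0.5 - 6.0000) / 1.4907 = -0.3354.
Step 5: Two-sided p-value via normal approximation = 2*(1 - Phi(|z|)) = 0.737316.
Step 6: alpha = 0.1. fail to reject H0.

R = 5, z = -0.3354, p = 0.737316, fail to reject H0.


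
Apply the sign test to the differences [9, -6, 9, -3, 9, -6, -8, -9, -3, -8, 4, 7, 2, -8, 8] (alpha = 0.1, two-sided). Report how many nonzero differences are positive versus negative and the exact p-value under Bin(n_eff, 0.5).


Step 1: Discard zero differences. Original n = 15; n_eff = number of nonzero differences = 15.
Nonzero differences (with sign): +9, -6, +9, -3, +9, -6, -8, -9, -3, -8, +4, +7, +2, -8, +8
Step 2: Count signs: positive = 7, negative = 8.
Step 3: Under H0: P(positive) = 0.5, so the number of positives S ~ Bin(15, 0.5).
Step 4: Two-sided exact p-value = sum of Bin(15,0.5) probabilities at or below the observed probability = 1.000000.
Step 5: alpha = 0.1. fail to reject H0.

n_eff = 15, pos = 7, neg = 8, p = 1.000000, fail to reject H0.


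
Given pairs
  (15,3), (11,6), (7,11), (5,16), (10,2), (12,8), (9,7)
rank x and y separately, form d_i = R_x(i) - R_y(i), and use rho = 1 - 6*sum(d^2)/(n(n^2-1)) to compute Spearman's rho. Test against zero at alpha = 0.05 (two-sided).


Step 1: Rank x and y separately (midranks; no ties here).
rank(x): 15->7, 11->5, 7->2, 5->1, 10->4, 12->6, 9->3
rank(y): 3->2, 6->3, 11->6, 16->7, 2->1, 8->5, 7->4
Step 2: d_i = R_x(i) - R_y(i); compute d_i^2.
  (7-2)^2=25, (5-3)^2=4, (2-6)^2=16, (1-7)^2=36, (4-1)^2=9, (6-5)^2=1, (3-4)^2=1
sum(d^2) = 92.
Step 3: rho = 1 - 6*92 / (7*(7^2 - 1)) = 1 - 552/336 = -0.642857.
Step 4: Under H0, t = rho * sqrt((n-2)/(1-rho^2)) = -1.8766 ~ t(5).
Step 5: Two-sided p-value from the t-distribution with 5 df = 0.119392.
Step 6: alpha = 0.05. fail to reject H0.

rho = -0.6429, p = 0.119392, fail to reject H0 at alpha = 0.05.


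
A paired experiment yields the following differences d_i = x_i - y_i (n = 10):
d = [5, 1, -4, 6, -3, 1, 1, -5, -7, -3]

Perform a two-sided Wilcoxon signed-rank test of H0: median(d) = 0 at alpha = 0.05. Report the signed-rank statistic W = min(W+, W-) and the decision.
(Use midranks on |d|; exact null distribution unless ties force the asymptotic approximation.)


Step 1: Drop any zero differences (none here) and take |d_i|.
|d| = [5, 1, 4, 6, 3, 1, 1, 5, 7, 3]
Step 2: Midrank |d_i| (ties get averaged ranks).
ranks: |5|->7.5, |1|->2, |4|->6, |6|->9, |3|->4.5, |1|->2, |1|->2, |5|->7.5, |7|->10, |3|->4.5
Step 3: Attach original signs; sum ranks with positive sign and with negative sign.
W+ = 7.5 + 2 + 9 + 2 + 2 = 22.5
W- = 6 + 4.5 + 7.5 + 10 + 4.5 = 32.5
(Check: W+ + W- = 55 should equal n(n+1)/2 = 55.)
Step 4: Test statistic W = min(W+, W-) = 22.5.
Step 5: Ties in |d|, so use the tie-corrected normal approximation.
        E[W] = n(n+1)/4 = 10*11/4 = 27.5.
        Tie groups: |d|=1 (t=3), |d|=3 (t=2), |d|=5 (t=2); sum(t^3 - t) = 36.
        Var[W] = n(n+1)(2n+1)/24 - sum(t^3-t)/48 = 2310/24 - 36/48 = 95.5.
        z = (W - E[W]) / sqrt(Var[W]) = (22.5 - 27.5) / 9.7724 = -0.5116.
        Two-sided p = 2*Phi(z) = 0.608900.
Step 6: alpha = 0.05. fail to reject H0.

W+ = 22.5, W- = 32.5, W = min = 22.5, p = 0.608900, fail to reject H0.


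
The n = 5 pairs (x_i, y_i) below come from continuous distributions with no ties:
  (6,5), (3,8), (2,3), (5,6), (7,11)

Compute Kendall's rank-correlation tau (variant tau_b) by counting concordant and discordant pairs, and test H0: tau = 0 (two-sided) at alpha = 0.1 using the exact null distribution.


Step 1: Enumerate the 10 unordered pairs (i,j) with i<j and classify each by sign(x_j-x_i) * sign(y_j-y_i).
  (1,2):dx=-3,dy=+3->D; (1,3):dx=-4,dy=-2->C; (1,4):dx=-1,dy=+1->D; (1,5):dx=+1,dy=+6->C
  (2,3):dx=-1,dy=-5->C; (2,4):dx=+2,dy=-2->D; (2,5):dx=+4,dy=+3->C; (3,4):dx=+3,dy=+3->C
  (3,5):dx=+5,dy=+8->C; (4,5):dx=+2,dy=+5->C
Step 2: C = 7, D = 3, total pairs = 10.
Step 3: tau = (C - D)/(n(n-1)/2) = (7 - 3)/10 = 0.400000.
Step 4: Exact two-sided p-value (enumerate n! = 120 permutations of y under H0): p = 0.483333.
Step 5: alpha = 0.1. fail to reject H0.

tau_b = 0.4000 (C=7, D=3), p = 0.483333, fail to reject H0.


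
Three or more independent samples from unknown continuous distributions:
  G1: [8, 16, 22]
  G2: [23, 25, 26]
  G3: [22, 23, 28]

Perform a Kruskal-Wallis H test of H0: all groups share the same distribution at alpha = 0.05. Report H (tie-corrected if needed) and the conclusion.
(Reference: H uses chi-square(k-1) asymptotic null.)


Step 1: Combine all N = 9 observations and assign midranks.
sorted (value, group, rank): (8,G1,1), (16,G1,2), (22,G1,3.5), (22,G3,3.5), (23,G2,5.5), (23,G3,5.5), (25,G2,7), (26,G2,8), (28,G3,9)
Step 2: Sum ranks within each group.
R_1 = 6.5 (n_1 = 3)
R_2 = 20.5 (n_2 = 3)
R_3 = 18 (n_3 = 3)
Step 3: H = 12/(N(N+1)) * sum(R_i^2/n_i) - 3(N+1)
     = 12/(9*10) * (6.5^2/3 + 20.5^2/3 + 18^2/3) - 3*10
     = 0.133333 * 262.167 - 30
     = 4.955556.
Step 4: Ties present; correction factor C = 1 - 12/(9^3 - 9) = 0.983333. Corrected H = 4.955556 / 0.983333 = 5.039548.
Step 5: Under H0, H ~ chi^2(2); p-value = 0.080478.
Step 6: alpha = 0.05. fail to reject H0.

H = 5.0395, df = 2, p = 0.080478, fail to reject H0.


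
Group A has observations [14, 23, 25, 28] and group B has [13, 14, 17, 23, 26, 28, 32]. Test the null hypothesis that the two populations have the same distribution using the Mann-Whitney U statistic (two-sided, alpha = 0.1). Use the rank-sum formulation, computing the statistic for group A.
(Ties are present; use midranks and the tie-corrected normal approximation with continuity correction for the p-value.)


Step 1: Combine and sort all 11 observations; assign midranks.
sorted (value, group): (13,Y), (14,X), (14,Y), (17,Y), (23,X), (23,Y), (25,X), (26,Y), (28,X), (28,Y), (32,Y)
ranks: 13->1, 14->2.5, 14->2.5, 17->4, 23->5.5, 23->5.5, 25->7, 26->8, 28->9.5, 28->9.5, 32->11
Step 2: Rank sum for X: R1 = 2.5 + 5.5 + 7 + 9.5 = 24.5.
Step 3: U_X = R1 - n1(n1+1)/2 = 24.5 - 4*5/2 = 24.5 - 10 = 14.5.
       U_Y = n1*n2 - U_X = 28 - 14.5 = 13.5.
Step 4: Ties are present, so use the tie-corrected normal approximation (with continuity correction) for the p-value.
Step 5: p-value = 1.000000; compare to alpha = 0.1. fail to reject H0.

U_X = 14.5, p = 1.000000, fail to reject H0 at alpha = 0.1.


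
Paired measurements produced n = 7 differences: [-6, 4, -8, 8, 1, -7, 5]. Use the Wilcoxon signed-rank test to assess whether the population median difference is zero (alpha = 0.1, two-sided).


Step 1: Drop any zero differences (none here) and take |d_i|.
|d| = [6, 4, 8, 8, 1, 7, 5]
Step 2: Midrank |d_i| (ties get averaged ranks).
ranks: |6|->4, |4|->2, |8|->6.5, |8|->6.5, |1|->1, |7|->5, |5|->3
Step 3: Attach original signs; sum ranks with positive sign and with negative sign.
W+ = 2 + 6.5 + 1 + 3 = 12.5
W- = 4 + 6.5 + 5 = 15.5
(Check: W+ + W- = 28 should equal n(n+1)/2 = 28.)
Step 4: Test statistic W = min(W+, W-) = 12.5.
Step 5: Ties in |d|, so use the tie-corrected normal approximation.
        E[W] = n(n+1)/4 = 7*8/4 = 14.
        Tie groups: |d|=8 (t=2); sum(t^3 - t) = 6.
        Var[W] = n(n+1)(2n+1)/24 - sum(t^3-t)/48 = 840/24 - 6/48 = 34.875.
        z = (W - E[W]) / sqrt(Var[W]) = (12.5 - 14) / 5.9055 = -0.2540.
        Two-sided p = 2*Phi(z) = 0.799495.
Step 6: alpha = 0.1. fail to reject H0.

W+ = 12.5, W- = 15.5, W = min = 12.5, p = 0.799495, fail to reject H0.


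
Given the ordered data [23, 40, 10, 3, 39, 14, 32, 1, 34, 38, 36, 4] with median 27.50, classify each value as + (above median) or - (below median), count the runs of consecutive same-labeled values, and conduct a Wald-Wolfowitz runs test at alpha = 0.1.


Step 1: Compute median = 27.50; label A = above, B = below.
Labels in order: BABBABABAAAB  (n_A = 6, n_B = 6)
Step 2: Count runs R = 9.
Step 3: Under H0 (random ordering), E[R] = 2*n_A*n_B/(n_A+n_B) + 1 = 2*6*6/12 + 1 = 7.0000.
        Var[R] = 2*n_A*n_B*(2*n_A*n_B - n_A - n_B) / ((n_A+n_B)^2 * (n_A+n_B-1)) = 4320/1584 = 2.7273.
        SD[R] = 1.6514.
Step 4: Continuity-corrected z = (R - 0.5 - E[R]) / SD[R] = (9 - 0.5 - 7.0000) / 1.6514 = 0.9083.
Step 5: Two-sided p-value via normal approximation = 2*(1 - Phi(|z|)) = 0.363722.
Step 6: alpha = 0.1. fail to reject H0.

R = 9, z = 0.9083, p = 0.363722, fail to reject H0.


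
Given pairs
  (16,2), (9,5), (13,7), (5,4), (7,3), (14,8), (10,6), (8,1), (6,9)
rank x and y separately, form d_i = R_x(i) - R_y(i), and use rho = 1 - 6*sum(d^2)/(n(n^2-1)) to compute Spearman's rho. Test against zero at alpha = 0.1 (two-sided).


Step 1: Rank x and y separately (midranks; no ties here).
rank(x): 16->9, 9->5, 13->7, 5->1, 7->3, 14->8, 10->6, 8->4, 6->2
rank(y): 2->2, 5->5, 7->7, 4->4, 3->3, 8->8, 6->6, 1->1, 9->9
Step 2: d_i = R_x(i) - R_y(i); compute d_i^2.
  (9-2)^2=49, (5-5)^2=0, (7-7)^2=0, (1-4)^2=9, (3-3)^2=0, (8-8)^2=0, (6-6)^2=0, (4-1)^2=9, (2-9)^2=49
sum(d^2) = 116.
Step 3: rho = 1 - 6*116 / (9*(9^2 - 1)) = 1 - 696/720 = 0.033333.
Step 4: Under H0, t = rho * sqrt((n-2)/(1-rho^2)) = 0.0882 ~ t(7).
Step 5: Two-sided p-value from the t-distribution with 7 df = 0.932157.
Step 6: alpha = 0.1. fail to reject H0.

rho = 0.0333, p = 0.932157, fail to reject H0 at alpha = 0.1.


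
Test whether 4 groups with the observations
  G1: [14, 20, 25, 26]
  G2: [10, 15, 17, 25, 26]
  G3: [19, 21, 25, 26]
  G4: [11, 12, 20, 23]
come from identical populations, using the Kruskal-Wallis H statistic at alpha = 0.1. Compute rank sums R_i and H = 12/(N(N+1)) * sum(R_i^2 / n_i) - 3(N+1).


Step 1: Combine all N = 17 observations and assign midranks.
sorted (value, group, rank): (10,G2,1), (11,G4,2), (12,G4,3), (14,G1,4), (15,G2,5), (17,G2,6), (19,G3,7), (20,G1,8.5), (20,G4,8.5), (21,G3,10), (23,G4,11), (25,G1,13), (25,G2,13), (25,G3,13), (26,G1,16), (26,G2,16), (26,G3,16)
Step 2: Sum ranks within each group.
R_1 = 41.5 (n_1 = 4)
R_2 = 41 (n_2 = 5)
R_3 = 46 (n_3 = 4)
R_4 = 24.5 (n_4 = 4)
Step 3: H = 12/(N(N+1)) * sum(R_i^2/n_i) - 3(N+1)
     = 12/(17*18) * (41.5^2/4 + 41^2/5 + 46^2/4 + 24.5^2/4) - 3*18
     = 0.039216 * 1445.83 - 54
     = 2.699020.
Step 4: Ties present; correction factor C = 1 - 54/(17^3 - 17) = 0.988971. Corrected H = 2.699020 / 0.988971 = 2.729120.
Step 5: Under H0, H ~ chi^2(3); p-value = 0.435301.
Step 6: alpha = 0.1. fail to reject H0.

H = 2.7291, df = 3, p = 0.435301, fail to reject H0.


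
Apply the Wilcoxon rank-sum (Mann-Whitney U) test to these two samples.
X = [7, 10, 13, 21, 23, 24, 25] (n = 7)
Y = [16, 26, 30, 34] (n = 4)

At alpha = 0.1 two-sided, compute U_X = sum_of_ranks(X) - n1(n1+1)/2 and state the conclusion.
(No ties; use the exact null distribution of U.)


Step 1: Combine and sort all 11 observations; assign midranks.
sorted (value, group): (7,X), (10,X), (13,X), (16,Y), (21,X), (23,X), (24,X), (25,X), (26,Y), (30,Y), (34,Y)
ranks: 7->1, 10->2, 13->3, 16->4, 21->5, 23->6, 24->7, 25->8, 26->9, 30->10, 34->11
Step 2: Rank sum for X: R1 = 1 + 2 + 3 + 5 + 6 + 7 + 8 = 32.
Step 3: U_X = R1 - n1(n1+1)/2 = 32 - 7*8/2 = 32 - 28 = 4.
       U_Y = n1*n2 - U_X = 28 - 4 = 24.
Step 4: No ties, so the exact null distribution of U (based on enumerating the C(11,7) = 330 equally likely rank assignments) gives the two-sided p-value.
Step 5: p-value = 0.072727; compare to alpha = 0.1. reject H0.

U_X = 4, p = 0.072727, reject H0 at alpha = 0.1.


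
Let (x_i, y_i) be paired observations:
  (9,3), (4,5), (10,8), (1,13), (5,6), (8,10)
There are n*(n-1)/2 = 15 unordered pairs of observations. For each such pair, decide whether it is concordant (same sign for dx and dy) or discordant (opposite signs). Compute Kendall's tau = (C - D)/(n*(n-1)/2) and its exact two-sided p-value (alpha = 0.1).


Step 1: Enumerate the 15 unordered pairs (i,j) with i<j and classify each by sign(x_j-x_i) * sign(y_j-y_i).
  (1,2):dx=-5,dy=+2->D; (1,3):dx=+1,dy=+5->C; (1,4):dx=-8,dy=+10->D; (1,5):dx=-4,dy=+3->D
  (1,6):dx=-1,dy=+7->D; (2,3):dx=+6,dy=+3->C; (2,4):dx=-3,dy=+8->D; (2,5):dx=+1,dy=+1->C
  (2,6):dx=+4,dy=+5->C; (3,4):dx=-9,dy=+5->D; (3,5):dx=-5,dy=-2->C; (3,6):dx=-2,dy=+2->D
  (4,5):dx=+4,dy=-7->D; (4,6):dx=+7,dy=-3->D; (5,6):dx=+3,dy=+4->C
Step 2: C = 6, D = 9, total pairs = 15.
Step 3: tau = (C - D)/(n(n-1)/2) = (6 - 9)/15 = -0.200000.
Step 4: Exact two-sided p-value (enumerate n! = 720 permutations of y under H0): p = 0.719444.
Step 5: alpha = 0.1. fail to reject H0.

tau_b = -0.2000 (C=6, D=9), p = 0.719444, fail to reject H0.


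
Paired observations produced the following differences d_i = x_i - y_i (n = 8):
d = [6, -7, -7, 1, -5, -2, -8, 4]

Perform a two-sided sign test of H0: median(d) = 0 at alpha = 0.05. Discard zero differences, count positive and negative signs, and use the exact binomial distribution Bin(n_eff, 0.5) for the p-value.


Step 1: Discard zero differences. Original n = 8; n_eff = number of nonzero differences = 8.
Nonzero differences (with sign): +6, -7, -7, +1, -5, -2, -8, +4
Step 2: Count signs: positive = 3, negative = 5.
Step 3: Under H0: P(positive) = 0.5, so the number of positives S ~ Bin(8, 0.5).
Step 4: Two-sided exact p-value = sum of Bin(8,0.5) probabilities at or below the observed probability = 0.726562.
Step 5: alpha = 0.05. fail to reject H0.

n_eff = 8, pos = 3, neg = 5, p = 0.726562, fail to reject H0.


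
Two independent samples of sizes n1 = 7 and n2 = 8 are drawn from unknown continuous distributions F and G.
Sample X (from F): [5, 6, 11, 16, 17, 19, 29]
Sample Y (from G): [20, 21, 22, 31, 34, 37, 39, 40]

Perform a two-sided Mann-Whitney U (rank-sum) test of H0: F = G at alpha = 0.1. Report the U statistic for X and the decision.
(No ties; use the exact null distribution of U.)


Step 1: Combine and sort all 15 observations; assign midranks.
sorted (value, group): (5,X), (6,X), (11,X), (16,X), (17,X), (19,X), (20,Y), (21,Y), (22,Y), (29,X), (31,Y), (34,Y), (37,Y), (39,Y), (40,Y)
ranks: 5->1, 6->2, 11->3, 16->4, 17->5, 19->6, 20->7, 21->8, 22->9, 29->10, 31->11, 34->12, 37->13, 39->14, 40->15
Step 2: Rank sum for X: R1 = 1 + 2 + 3 + 4 + 5 + 6 + 10 = 31.
Step 3: U_X = R1 - n1(n1+1)/2 = 31 - 7*8/2 = 31 - 28 = 3.
       U_Y = n1*n2 - U_X = 56 - 3 = 53.
Step 4: No ties, so the exact null distribution of U (based on enumerating the C(15,7) = 6435 equally likely rank assignments) gives the two-sided p-value.
Step 5: p-value = 0.002176; compare to alpha = 0.1. reject H0.

U_X = 3, p = 0.002176, reject H0 at alpha = 0.1.


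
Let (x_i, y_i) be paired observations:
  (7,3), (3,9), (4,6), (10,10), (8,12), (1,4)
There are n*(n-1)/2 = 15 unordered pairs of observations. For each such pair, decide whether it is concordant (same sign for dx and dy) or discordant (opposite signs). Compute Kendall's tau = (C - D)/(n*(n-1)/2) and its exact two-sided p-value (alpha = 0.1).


Step 1: Enumerate the 15 unordered pairs (i,j) with i<j and classify each by sign(x_j-x_i) * sign(y_j-y_i).
  (1,2):dx=-4,dy=+6->D; (1,3):dx=-3,dy=+3->D; (1,4):dx=+3,dy=+7->C; (1,5):dx=+1,dy=+9->C
  (1,6):dx=-6,dy=+1->D; (2,3):dx=+1,dy=-3->D; (2,4):dx=+7,dy=+1->C; (2,5):dx=+5,dy=+3->C
  (2,6):dx=-2,dy=-5->C; (3,4):dx=+6,dy=+4->C; (3,5):dx=+4,dy=+6->C; (3,6):dx=-3,dy=-2->C
  (4,5):dx=-2,dy=+2->D; (4,6):dx=-9,dy=-6->C; (5,6):dx=-7,dy=-8->C
Step 2: C = 10, D = 5, total pairs = 15.
Step 3: tau = (C - D)/(n(n-1)/2) = (10 - 5)/15 = 0.333333.
Step 4: Exact two-sided p-value (enumerate n! = 720 permutations of y under H0): p = 0.469444.
Step 5: alpha = 0.1. fail to reject H0.

tau_b = 0.3333 (C=10, D=5), p = 0.469444, fail to reject H0.


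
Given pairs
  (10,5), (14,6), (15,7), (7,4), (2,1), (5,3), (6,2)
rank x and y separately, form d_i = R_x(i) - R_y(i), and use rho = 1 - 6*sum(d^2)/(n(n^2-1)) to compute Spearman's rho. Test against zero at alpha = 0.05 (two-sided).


Step 1: Rank x and y separately (midranks; no ties here).
rank(x): 10->5, 14->6, 15->7, 7->4, 2->1, 5->2, 6->3
rank(y): 5->5, 6->6, 7->7, 4->4, 1->1, 3->3, 2->2
Step 2: d_i = R_x(i) - R_y(i); compute d_i^2.
  (5-5)^2=0, (6-6)^2=0, (7-7)^2=0, (4-4)^2=0, (1-1)^2=0, (2-3)^2=1, (3-2)^2=1
sum(d^2) = 2.
Step 3: rho = 1 - 6*2 / (7*(7^2 - 1)) = 1 - 12/336 = 0.964286.
Step 4: Under H0, t = rho * sqrt((n-2)/(1-rho^2)) = 8.1408 ~ t(5).
Step 5: Two-sided p-value from the t-distribution with 5 df = 0.000454.
Step 6: alpha = 0.05. reject H0.

rho = 0.9643, p = 0.000454, reject H0 at alpha = 0.05.


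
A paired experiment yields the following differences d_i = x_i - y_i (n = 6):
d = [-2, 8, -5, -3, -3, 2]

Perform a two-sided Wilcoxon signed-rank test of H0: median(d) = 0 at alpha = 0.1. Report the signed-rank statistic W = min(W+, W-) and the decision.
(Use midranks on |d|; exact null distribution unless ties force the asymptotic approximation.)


Step 1: Drop any zero differences (none here) and take |d_i|.
|d| = [2, 8, 5, 3, 3, 2]
Step 2: Midrank |d_i| (ties get averaged ranks).
ranks: |2|->1.5, |8|->6, |5|->5, |3|->3.5, |3|->3.5, |2|->1.5
Step 3: Attach original signs; sum ranks with positive sign and with negative sign.
W+ = 6 + 1.5 = 7.5
W- = 1.5 + 5 + 3.5 + 3.5 = 13.5
(Check: W+ + W- = 21 should equal n(n+1)/2 = 21.)
Step 4: Test statistic W = min(W+, W-) = 7.5.
Step 5: Ties in |d|, so use the tie-corrected normal approximation.
        E[W] = n(n+1)/4 = 6*7/4 = 10.5.
        Tie groups: |d|=2 (t=2), |d|=3 (t=2); sum(t^3 - t) = 12.
        Var[W] = n(n+1)(2n+1)/24 - sum(t^3-t)/48 = 546/24 - 12/48 = 22.5.
        z = (W - E[W]) / sqrt(Var[W]) = (7.5 - 10.5) / 4.7434 = -0.6325.
        Two-sided p = 2*Phi(z) = 0.527089.
Step 6: alpha = 0.1. fail to reject H0.

W+ = 7.5, W- = 13.5, W = min = 7.5, p = 0.527089, fail to reject H0.


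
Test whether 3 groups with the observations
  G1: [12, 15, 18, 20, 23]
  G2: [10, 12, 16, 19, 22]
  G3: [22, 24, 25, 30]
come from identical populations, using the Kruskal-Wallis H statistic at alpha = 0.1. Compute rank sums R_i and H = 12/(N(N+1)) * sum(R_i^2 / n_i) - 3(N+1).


Step 1: Combine all N = 14 observations and assign midranks.
sorted (value, group, rank): (10,G2,1), (12,G1,2.5), (12,G2,2.5), (15,G1,4), (16,G2,5), (18,G1,6), (19,G2,7), (20,G1,8), (22,G2,9.5), (22,G3,9.5), (23,G1,11), (24,G3,12), (25,G3,13), (30,G3,14)
Step 2: Sum ranks within each group.
R_1 = 31.5 (n_1 = 5)
R_2 = 25 (n_2 = 5)
R_3 = 48.5 (n_3 = 4)
Step 3: H = 12/(N(N+1)) * sum(R_i^2/n_i) - 3(N+1)
     = 12/(14*15) * (31.5^2/5 + 25^2/5 + 48.5^2/4) - 3*15
     = 0.057143 * 911.513 - 45
     = 7.086429.
Step 4: Ties present; correction factor C = 1 - 12/(14^3 - 14) = 0.995604. Corrected H = 7.086429 / 0.995604 = 7.117715.
Step 5: Under H0, H ~ chi^2(2); p-value = 0.028471.
Step 6: alpha = 0.1. reject H0.

H = 7.1177, df = 2, p = 0.028471, reject H0.


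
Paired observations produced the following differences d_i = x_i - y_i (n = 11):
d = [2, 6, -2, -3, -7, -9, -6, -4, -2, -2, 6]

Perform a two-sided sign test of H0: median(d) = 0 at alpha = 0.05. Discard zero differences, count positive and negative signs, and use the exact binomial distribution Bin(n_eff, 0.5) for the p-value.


Step 1: Discard zero differences. Original n = 11; n_eff = number of nonzero differences = 11.
Nonzero differences (with sign): +2, +6, -2, -3, -7, -9, -6, -4, -2, -2, +6
Step 2: Count signs: positive = 3, negative = 8.
Step 3: Under H0: P(positive) = 0.5, so the number of positives S ~ Bin(11, 0.5).
Step 4: Two-sided exact p-value = sum of Bin(11,0.5) probabilities at or below the observed probability = 0.226562.
Step 5: alpha = 0.05. fail to reject H0.

n_eff = 11, pos = 3, neg = 8, p = 0.226562, fail to reject H0.
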